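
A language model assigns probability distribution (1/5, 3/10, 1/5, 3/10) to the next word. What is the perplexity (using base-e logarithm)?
3.9203

Perplexity is e^H (or exp(H) for natural log).

First, H = -Σ p log p = 1.3662 nats
Perplexity = e^1.3662 = 3.9203

Interpretation: The model's uncertainty is equivalent to choosing uniformly among 3.9 options.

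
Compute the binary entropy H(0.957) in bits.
0.2559 bits

The binary entropy function is:
H(p) = -p log(p) - (1-p) log(1-p)

H(0.957) = -0.957 × log_2(0.957) - 0.043 × log_2(0.043)
H(0.957) = 0.2559 bits

Note: Binary entropy is maximized at p=0.5 (H=1 bit) and minimized at p=0 or p=1 (H=0).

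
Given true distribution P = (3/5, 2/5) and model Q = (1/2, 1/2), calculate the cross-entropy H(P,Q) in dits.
0.3010 dits

Cross-entropy: H(P,Q) = -Σ p(x) log q(x)

Alternatively: H(P,Q) = H(P) + D_KL(P||Q)
H(P) = 0.2923 dits
D_KL(P||Q) = 0.0087 dits

H(P,Q) = 0.2923 + 0.0087 = 0.3010 dits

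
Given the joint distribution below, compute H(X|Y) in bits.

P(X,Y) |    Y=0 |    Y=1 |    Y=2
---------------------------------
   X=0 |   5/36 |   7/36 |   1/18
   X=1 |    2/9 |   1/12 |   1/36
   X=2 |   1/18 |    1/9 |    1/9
1.4317 bits

Using the chain rule: H(X|Y) = H(X,Y) - H(Y)

First, compute H(X,Y) = 2.9473 bits

Marginal P(Y) = (5/12, 7/18, 7/36)
H(Y) = 1.5155 bits

H(X|Y) = H(X,Y) - H(Y) = 2.9473 - 1.5155 = 1.4317 bits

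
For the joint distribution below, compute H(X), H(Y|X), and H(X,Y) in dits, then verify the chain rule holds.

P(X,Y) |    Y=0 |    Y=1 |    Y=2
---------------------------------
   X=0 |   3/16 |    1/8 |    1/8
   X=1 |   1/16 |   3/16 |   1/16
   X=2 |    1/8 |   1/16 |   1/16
H(X,Y) = 0.9123, H(X) = 0.4654, H(Y|X) = 0.4469 (all in dits)

Chain rule: H(X,Y) = H(X) + H(Y|X)

Left side — joint entropy directly:
H(X,Y) = -Σ p(x,y) log p(x,y) = 0.9123 dits

Right side — compute H(Y|X) from the conditional distributions:
P(X) = (7/16, 5/16, 1/4), so H(X) = 0.4654 dits
H(Y|X) = Σ_x P(X=x) · H(Y|X=x):
  P(Y|X=0) = (3/7, 2/7, 2/7), H(Y|X=0) = 0.4686, weight P(X=0) = 7/16
  P(Y|X=1) = (1/5, 3/5, 1/5), H(Y|X=1) = 0.4127, weight P(X=1) = 5/16
  P(Y|X=2) = (1/2, 1/4, 1/4), H(Y|X=2) = 0.4515, weight P(X=2) = 1/4
H(Y|X) = 0.4469 dits

H(X) + H(Y|X) = 0.4654 + 0.4469 = 0.9123 dits

Both sides equal 0.9123 dits. ✓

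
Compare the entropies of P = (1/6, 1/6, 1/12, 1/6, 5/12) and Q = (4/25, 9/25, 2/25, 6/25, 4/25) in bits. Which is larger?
Q

Computing entropies in bits:
H(P) = 2.1175
H(Q) = 2.1623

Distribution Q has higher entropy.

Intuition: The distribution closer to uniform (more spread out) has higher entropy.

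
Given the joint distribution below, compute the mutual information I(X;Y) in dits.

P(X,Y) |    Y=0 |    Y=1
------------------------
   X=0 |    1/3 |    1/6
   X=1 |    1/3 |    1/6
0.0000 dits

Mutual information: I(X;Y) = H(X) + H(Y) - H(X,Y)

Marginals:
P(X) = (1/2, 1/2), H(X) = 0.3010 dits
P(Y) = (2/3, 1/3), H(Y) = 0.2764 dits

Joint entropy: H(X,Y) = 0.5775 dits

I(X;Y) = 0.3010 + 0.2764 - 0.5775 = 0.0000 dits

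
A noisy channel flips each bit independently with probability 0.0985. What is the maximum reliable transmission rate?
0.5358 bits

For a binary symmetric channel (BSC) with error probability p:
Capacity C = 1 - H(p) bits per symbol

where H(p) = -p log₂(p) - (1-p) log₂(1-p) is the binary entropy function.

H(0.0985) = 0.4642 bits
C = 1 - 0.4642 = 0.5358 bits per symbol

This means we can reliably transmit up to 0.5358 bits of information per channel use.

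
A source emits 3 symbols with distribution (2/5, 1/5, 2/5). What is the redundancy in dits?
0.0190 dits

Redundancy measures how far a source is from maximum entropy:
R = H_max - H(X)

Maximum entropy for 3 symbols: H_max = log_10(3) = 0.4771 dits
Actual entropy: H(X) = 0.4581 dits
Redundancy: R = 0.4771 - 0.4581 = 0.0190 dits

This redundancy represents potential for compression: the source could be compressed by 0.0190 dits per symbol.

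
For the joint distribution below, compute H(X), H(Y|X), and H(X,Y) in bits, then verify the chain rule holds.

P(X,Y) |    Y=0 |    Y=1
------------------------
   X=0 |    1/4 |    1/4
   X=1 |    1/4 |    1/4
H(X,Y) = 2.0000, H(X) = 1.0000, H(Y|X) = 1.0000 (all in bits)

Chain rule: H(X,Y) = H(X) + H(Y|X)

Left side — joint entropy directly:
H(X,Y) = -Σ p(x,y) log p(x,y) = 2.0000 bits

Right side — compute H(Y|X) from the conditional distributions:
P(X) = (1/2, 1/2), so H(X) = 1.0000 bits
H(Y|X) = Σ_x P(X=x) · H(Y|X=x):
  P(Y|X=0) = (1/2, 1/2), H(Y|X=0) = 1.0000, weight P(X=0) = 1/2
  P(Y|X=1) = (1/2, 1/2), H(Y|X=1) = 1.0000, weight P(X=1) = 1/2
H(Y|X) = 1.0000 bits

H(X) + H(Y|X) = 1.0000 + 1.0000 = 2.0000 bits

Both sides equal 2.0000 bits. ✓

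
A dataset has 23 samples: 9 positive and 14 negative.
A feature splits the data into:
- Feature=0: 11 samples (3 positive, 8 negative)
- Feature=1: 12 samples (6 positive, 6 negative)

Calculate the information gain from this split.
0.0396 bits

Information Gain = H(Y) - H(Y|Feature)

Before split:
P(positive) = 9/23 = 0.3913
H(Y) = 0.9656 bits

After split:
Feature=0: H = 0.8454 bits (weight = 11/23)
Feature=1: H = 1.0000 bits (weight = 12/23)
H(Y|Feature) = (11/23)×0.8454 + (12/23)×1.0000 = 0.9260 bits

Information Gain = 0.9656 - 0.9260 = 0.0396 bits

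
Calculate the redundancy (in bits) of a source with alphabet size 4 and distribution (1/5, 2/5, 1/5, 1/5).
0.0781 bits

Redundancy measures how far a source is from maximum entropy:
R = H_max - H(X)

Maximum entropy for 4 symbols: H_max = log_2(4) = 2.0000 bits
Actual entropy: H(X) = 1.9219 bits
Redundancy: R = 2.0000 - 1.9219 = 0.0781 bits

This redundancy represents potential for compression: the source could be compressed by 0.0781 bits per symbol.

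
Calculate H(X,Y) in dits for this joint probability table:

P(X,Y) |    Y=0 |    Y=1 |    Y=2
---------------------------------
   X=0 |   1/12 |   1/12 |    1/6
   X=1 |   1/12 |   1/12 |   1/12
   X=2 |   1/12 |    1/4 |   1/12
0.9097 dits

Joint entropy is H(X,Y) = -Σ_{x,y} p(x,y) log p(x,y).

Summing over all non-zero entries:
H(X,Y) = -[1/12·log_10(1/12) + 1/12·log_10(1/12) + 1/6·log_10(1/6) + 1/12·log_10(1/12) + 1/12·log_10(1/12) + 1/12·log_10(1/12) + 1/12·log_10(1/12) + 1/4·log_10(1/4) + 1/12·log_10(1/12)]
H(X,Y) = 0.9097 dits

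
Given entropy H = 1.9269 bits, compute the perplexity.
3.8024

Perplexity is 2^H (or exp(H) for natural log).

H = 1.9269 bits
Perplexity = 2^1.9269 = 3.8024

Interpretation: The model's uncertainty is equivalent to choosing uniformly among 3.8 options.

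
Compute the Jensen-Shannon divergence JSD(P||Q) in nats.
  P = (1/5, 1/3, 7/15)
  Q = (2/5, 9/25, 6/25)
0.0357 nats

Jensen-Shannon divergence is:
JSD(P||Q) = 0.5 × D_KL(P||M) + 0.5 × D_KL(Q||M)
where M = 0.5 × (P + Q) is the mixture distribution.

M = 0.5 × (1/5, 1/3, 7/15) + 0.5 × (2/5, 9/25, 6/25) = (3/10, 0.346667, 0.353333)

D_KL(P||M) = 0.0357 nats
D_KL(Q||M) = 0.0358 nats

JSD(P||Q) = 0.5 × 0.0357 + 0.5 × 0.0358 = 0.0357 nats

Unlike KL divergence, JSD is symmetric and bounded: 0 ≤ JSD ≤ log(2).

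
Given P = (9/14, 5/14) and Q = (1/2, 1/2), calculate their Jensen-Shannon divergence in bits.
0.0151 bits

Jensen-Shannon divergence is:
JSD(P||Q) = 0.5 × D_KL(P||M) + 0.5 × D_KL(Q||M)
where M = 0.5 × (P + Q) is the mixture distribution.

M = 0.5 × (9/14, 5/14) + 0.5 × (1/2, 1/2) = (4/7, 3/7)

D_KL(P||M) = 0.0153 bits
D_KL(Q||M) = 0.0149 bits

JSD(P||Q) = 0.5 × 0.0153 + 0.5 × 0.0149 = 0.0151 bits

Unlike KL divergence, JSD is symmetric and bounded: 0 ≤ JSD ≤ log(2).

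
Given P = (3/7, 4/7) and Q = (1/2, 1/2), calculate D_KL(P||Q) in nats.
0.0102 nats

KL divergence: D_KL(P||Q) = Σ p(x) log(p(x)/q(x))

Computing term by term:
  x=0: 3/7 × log_e[(3/7)/(1/2)] = 3/7 × -0.1542 = -0.0661
  x=1: 4/7 × log_e[(4/7)/(1/2)] = 4/7 × 0.1335 = 0.0763

D_KL(P||Q) = 0.0102 nats

Note: KL divergence is always non-negative and equals 0 iff P = Q.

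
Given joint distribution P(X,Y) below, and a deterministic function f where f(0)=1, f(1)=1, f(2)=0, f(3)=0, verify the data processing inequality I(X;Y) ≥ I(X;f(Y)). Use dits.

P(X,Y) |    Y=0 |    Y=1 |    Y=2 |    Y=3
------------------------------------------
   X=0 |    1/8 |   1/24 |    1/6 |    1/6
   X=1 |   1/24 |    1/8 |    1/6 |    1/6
I(X;Y) = 0.0189, I(X;f(Y)) = 0.0000, inequality holds: 0.0189 ≥ 0.0000

Data Processing Inequality: For any Markov chain X → Y → Z, we have I(X;Y) ≥ I(X;Z).

Here Z = f(Y) is a deterministic function of Y, forming X → Y → Z.

Original I(X;Y) = 0.0189 dits

After applying f:
P(X,Z) where Z=f(Y):
- P(X,Z=0) = P(X,Y=2) + P(X,Y=3)
- P(X,Z=1) = P(X,Y=0) + P(X,Y=1)

I(X;Z) = I(X;f(Y)) = 0.0000 dits

Verification: 0.0189 ≥ 0.0000 ✓

Information cannot be created by processing; the function f can only lose information about X.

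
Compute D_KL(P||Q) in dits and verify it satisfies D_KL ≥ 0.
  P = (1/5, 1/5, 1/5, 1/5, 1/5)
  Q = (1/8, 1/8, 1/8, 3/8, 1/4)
0.0485 dits

KL divergence satisfies the Gibbs inequality: D_KL(P||Q) ≥ 0 for all distributions P, Q.

D_KL(P||Q) = Σ p(x) log(p(x)/q(x))
Term by term:
  x=0: 1/5 × log_10[(1/5)/(1/8)] = 0.0408
  x=1: 1/5 × log_10[(1/5)/(1/8)] = 0.0408
  x=2: 1/5 × log_10[(1/5)/(1/8)] = 0.0408
  x=3: 1/5 × log_10[(1/5)/(3/8)] = -0.0546
  x=4: 1/5 × log_10[(1/5)/(1/4)] = -0.0194
D_KL(P||Q) = 0.0485 dits

D_KL(P||Q) = 0.0485 ≥ 0 ✓

This non-negativity is a fundamental property: relative entropy cannot be negative because it measures how different Q is from P.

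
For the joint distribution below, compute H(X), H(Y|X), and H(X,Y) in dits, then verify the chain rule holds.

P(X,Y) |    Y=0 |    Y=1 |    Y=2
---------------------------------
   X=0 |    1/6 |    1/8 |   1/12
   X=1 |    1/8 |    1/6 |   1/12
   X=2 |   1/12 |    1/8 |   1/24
H(X,Y) = 0.9253, H(X) = 0.4700, H(Y|X) = 0.4554 (all in dits)

Chain rule: H(X,Y) = H(X) + H(Y|X)

Left side — joint entropy directly:
H(X,Y) = -Σ p(x,y) log p(x,y) = 0.9253 dits

Right side — compute H(Y|X) from the conditional distributions:
P(X) = (3/8, 3/8, 1/4), so H(X) = 0.4700 dits
H(Y|X) = Σ_x P(X=x) · H(Y|X=x):
  P(Y|X=0) = (4/9, 1/3, 2/9), H(Y|X=0) = 0.4607, weight P(X=0) = 3/8
  P(Y|X=1) = (1/3, 4/9, 2/9), H(Y|X=1) = 0.4607, weight P(X=1) = 3/8
  P(Y|X=2) = (1/3, 1/2, 1/6), H(Y|X=2) = 0.4392, weight P(X=2) = 1/4
H(Y|X) = 0.4554 dits

H(X) + H(Y|X) = 0.4700 + 0.4554 = 0.9253 dits

Both sides equal 0.9253 dits. ✓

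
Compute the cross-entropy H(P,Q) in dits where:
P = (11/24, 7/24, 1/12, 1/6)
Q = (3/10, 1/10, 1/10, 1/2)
0.6648 dits

Cross-entropy: H(P,Q) = -Σ p(x) log q(x)

Alternatively: H(P,Q) = H(P) + D_KL(P||Q)
H(P) = 0.5310 dits
D_KL(P||Q) = 0.1338 dits

H(P,Q) = 0.5310 + 0.1338 = 0.6648 dits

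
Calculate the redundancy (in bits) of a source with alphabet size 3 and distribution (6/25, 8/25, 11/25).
0.0436 bits

Redundancy measures how far a source is from maximum entropy:
R = H_max - H(X)

Maximum entropy for 3 symbols: H_max = log_2(3) = 1.5850 bits
Actual entropy: H(X) = 1.5413 bits
Redundancy: R = 1.5850 - 1.5413 = 0.0436 bits

This redundancy represents potential for compression: the source could be compressed by 0.0436 bits per symbol.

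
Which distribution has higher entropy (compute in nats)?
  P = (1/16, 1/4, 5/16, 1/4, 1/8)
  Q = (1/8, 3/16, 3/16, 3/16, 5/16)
Q

Computing entropies in nats:
H(P) = 1.4898
H(Q) = 1.5650

Distribution Q has higher entropy.

Intuition: The distribution closer to uniform (more spread out) has higher entropy.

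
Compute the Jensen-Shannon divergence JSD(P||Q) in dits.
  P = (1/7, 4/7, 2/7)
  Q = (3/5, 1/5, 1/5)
0.0547 dits

Jensen-Shannon divergence is:
JSD(P||Q) = 0.5 × D_KL(P||M) + 0.5 × D_KL(Q||M)
where M = 0.5 × (P + Q) is the mixture distribution.

M = 0.5 × (1/7, 4/7, 2/7) + 0.5 × (3/5, 1/5, 1/5) = (13/35, 0.385714, 0.242857)

D_KL(P||M) = 0.0584 dits
D_KL(Q||M) = 0.0511 dits

JSD(P||Q) = 0.5 × 0.0584 + 0.5 × 0.0511 = 0.0547 dits

Unlike KL divergence, JSD is symmetric and bounded: 0 ≤ JSD ≤ log(2).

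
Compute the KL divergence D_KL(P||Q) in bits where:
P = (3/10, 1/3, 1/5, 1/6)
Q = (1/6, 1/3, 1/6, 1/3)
0.1403 bits

KL divergence: D_KL(P||Q) = Σ p(x) log(p(x)/q(x))

Computing term by term:
  x=0: 3/10 × log_2[(3/10)/(1/6)] = 3/10 × 0.8480 = 0.2544
  x=1: 1/3 × log_2[(1/3)/(1/3)] = 1/3 × 0.0000 = 0.0000
  x=2: 1/5 × log_2[(1/5)/(1/6)] = 1/5 × 0.2630 = 0.0526
  x=3: 1/6 × log_2[(1/6)/(1/3)] = 1/6 × -1.0000 = -0.1667

D_KL(P||Q) = 0.1403 bits

Note: KL divergence is always non-negative and equals 0 iff P = Q.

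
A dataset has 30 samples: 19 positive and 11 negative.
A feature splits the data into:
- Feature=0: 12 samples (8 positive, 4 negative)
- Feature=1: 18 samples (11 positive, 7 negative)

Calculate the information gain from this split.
0.0023 bits

Information Gain = H(Y) - H(Y|Feature)

Before split:
P(positive) = 19/30 = 0.6333
H(Y) = 0.9481 bits

After split:
Feature=0: H = 0.9183 bits (weight = 12/30)
Feature=1: H = 0.9641 bits (weight = 18/30)
H(Y|Feature) = (12/30)×0.9183 + (18/30)×0.9641 = 0.9458 bits

Information Gain = 0.9481 - 0.9458 = 0.0023 bits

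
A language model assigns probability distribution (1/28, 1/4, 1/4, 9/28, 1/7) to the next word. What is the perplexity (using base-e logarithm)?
4.2843

Perplexity is e^H (or exp(H) for natural log).

First, H = -Σ p log p = 1.4550 nats
Perplexity = e^1.4550 = 4.2843

Interpretation: The model's uncertainty is equivalent to choosing uniformly among 4.3 options.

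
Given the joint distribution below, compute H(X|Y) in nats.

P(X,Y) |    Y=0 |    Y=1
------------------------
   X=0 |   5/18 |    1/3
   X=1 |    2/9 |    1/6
0.6617 nats

Using the chain rule: H(X|Y) = H(X,Y) - H(Y)

First, compute H(X,Y) = 1.3549 nats

Marginal P(Y) = (1/2, 1/2)
H(Y) = 0.6931 nats

H(X|Y) = H(X,Y) - H(Y) = 1.3549 - 0.6931 = 0.6617 nats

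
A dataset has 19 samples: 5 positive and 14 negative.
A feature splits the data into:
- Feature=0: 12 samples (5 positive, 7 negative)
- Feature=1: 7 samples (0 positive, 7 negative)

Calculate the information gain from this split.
0.2126 bits

Information Gain = H(Y) - H(Y|Feature)

Before split:
P(positive) = 5/19 = 0.2632
H(Y) = 0.8315 bits

After split:
Feature=0: H = 0.9799 bits (weight = 12/19)
Feature=1: H = 0.0000 bits (weight = 7/19)
H(Y|Feature) = (12/19)×0.9799 + (7/19)×0.0000 = 0.6189 bits

Information Gain = 0.8315 - 0.6189 = 0.2126 bits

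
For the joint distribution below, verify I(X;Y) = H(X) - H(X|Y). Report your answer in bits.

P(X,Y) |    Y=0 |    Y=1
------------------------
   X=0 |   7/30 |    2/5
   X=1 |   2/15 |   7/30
I(X;Y) = 0.0000 bits

Mutual information has multiple equivalent forms:
- I(X;Y) = H(X) - H(X|Y)
- I(X;Y) = H(Y) - H(Y|X)
- I(X;Y) = H(X) + H(Y) - H(X,Y)

Computing all quantities:
H(X) = 0.9481, H(Y) = 0.9481, H(X,Y) = 1.8961
H(X|Y) = 0.9481, H(Y|X) = 0.9481

Verification:
H(X) - H(X|Y) = 0.9481 - 0.9481 = 0.0000
H(Y) - H(Y|X) = 0.9481 - 0.9481 = 0.0000
H(X) + H(Y) - H(X,Y) = 0.9481 + 0.9481 - 1.8961 = 0.0000

All forms give I(X;Y) = 0.0000 bits. ✓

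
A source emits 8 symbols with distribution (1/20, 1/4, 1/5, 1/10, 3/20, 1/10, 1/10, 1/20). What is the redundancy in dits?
0.0591 dits

Redundancy measures how far a source is from maximum entropy:
R = H_max - H(X)

Maximum entropy for 8 symbols: H_max = log_10(8) = 0.9031 dits
Actual entropy: H(X) = 0.8440 dits
Redundancy: R = 0.9031 - 0.8440 = 0.0591 dits

This redundancy represents potential for compression: the source could be compressed by 0.0591 dits per symbol.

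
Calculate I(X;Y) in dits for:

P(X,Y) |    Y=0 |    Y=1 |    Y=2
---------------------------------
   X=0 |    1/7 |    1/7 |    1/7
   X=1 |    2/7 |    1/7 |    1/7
0.0061 dits

Mutual information: I(X;Y) = H(X) + H(Y) - H(X,Y)

Marginals:
P(X) = (3/7, 4/7), H(X) = 0.2966 dits
P(Y) = (3/7, 2/7, 2/7), H(Y) = 0.4686 dits

Joint entropy: H(X,Y) = 0.7591 dits

I(X;Y) = 0.2966 + 0.4686 - 0.7591 = 0.0061 dits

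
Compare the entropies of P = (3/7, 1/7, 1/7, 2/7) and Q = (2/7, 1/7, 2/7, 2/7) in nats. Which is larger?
Q

Computing entropies in nats:
H(P) = 1.2770
H(Q) = 1.3518

Distribution Q has higher entropy.

Intuition: The distribution closer to uniform (more spread out) has higher entropy.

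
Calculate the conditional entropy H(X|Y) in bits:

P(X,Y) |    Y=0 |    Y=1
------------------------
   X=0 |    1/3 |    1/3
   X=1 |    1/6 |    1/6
0.9183 bits

Using the chain rule: H(X|Y) = H(X,Y) - H(Y)

First, compute H(X,Y) = 1.9183 bits

Marginal P(Y) = (1/2, 1/2)
H(Y) = 1.0000 bits

H(X|Y) = H(X,Y) - H(Y) = 1.9183 - 1.0000 = 0.9183 bits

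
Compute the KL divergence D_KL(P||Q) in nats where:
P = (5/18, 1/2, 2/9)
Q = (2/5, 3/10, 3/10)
0.0874 nats

KL divergence: D_KL(P||Q) = Σ p(x) log(p(x)/q(x))

Computing term by term:
  x=0: 5/18 × log_e[(5/18)/(2/5)] = 5/18 × -0.3646 = -0.1013
  x=1: 1/2 × log_e[(1/2)/(3/10)] = 1/2 × 0.5108 = 0.2554
  x=2: 2/9 × log_e[(2/9)/(3/10)] = 2/9 × -0.3001 = -0.0667

D_KL(P||Q) = 0.0874 nats

Note: KL divergence is always non-negative and equals 0 iff P = Q.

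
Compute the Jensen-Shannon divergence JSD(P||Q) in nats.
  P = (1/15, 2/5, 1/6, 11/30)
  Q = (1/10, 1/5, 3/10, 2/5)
0.0287 nats

Jensen-Shannon divergence is:
JSD(P||Q) = 0.5 × D_KL(P||M) + 0.5 × D_KL(Q||M)
where M = 0.5 × (P + Q) is the mixture distribution.

M = 0.5 × (1/15, 2/5, 1/6, 11/30) + 0.5 × (1/10, 1/5, 3/10, 2/5) = (1/12, 3/10, 7/30, 0.383333)

D_KL(P||M) = 0.0278 nats
D_KL(Q||M) = 0.0296 nats

JSD(P||Q) = 0.5 × 0.0278 + 0.5 × 0.0296 = 0.0287 nats

Unlike KL divergence, JSD is symmetric and bounded: 0 ≤ JSD ≤ log(2).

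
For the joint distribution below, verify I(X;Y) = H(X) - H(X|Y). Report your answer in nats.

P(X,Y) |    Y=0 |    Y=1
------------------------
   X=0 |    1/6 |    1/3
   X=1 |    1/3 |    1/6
I(X;Y) = 0.0566 nats

Mutual information has multiple equivalent forms:
- I(X;Y) = H(X) - H(X|Y)
- I(X;Y) = H(Y) - H(Y|X)
- I(X;Y) = H(X) + H(Y) - H(X,Y)

Computing all quantities:
H(X) = 0.6931, H(Y) = 0.6931, H(X,Y) = 1.3297
H(X|Y) = 0.6365, H(Y|X) = 0.6365

Verification:
H(X) - H(X|Y) = 0.6931 - 0.6365 = 0.0566
H(Y) - H(Y|X) = 0.6931 - 0.6365 = 0.0566
H(X) + H(Y) - H(X,Y) = 0.6931 + 0.6931 - 1.3297 = 0.0566

All forms give I(X;Y) = 0.0566 nats. ✓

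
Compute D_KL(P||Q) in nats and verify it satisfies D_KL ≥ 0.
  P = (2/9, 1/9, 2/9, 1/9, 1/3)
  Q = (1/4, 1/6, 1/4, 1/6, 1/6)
0.0886 nats

KL divergence satisfies the Gibbs inequality: D_KL(P||Q) ≥ 0 for all distributions P, Q.

D_KL(P||Q) = Σ p(x) log(p(x)/q(x))
Term by term:
  x=0: 2/9 × log_e[(2/9)/(1/4)] = -0.0262
  x=1: 1/9 × log_e[(1/9)/(1/6)] = -0.0451
  x=2: 2/9 × log_e[(2/9)/(1/4)] = -0.0262
  x=3: 1/9 × log_e[(1/9)/(1/6)] = -0.0451
  x=4: 1/3 × log_e[(1/3)/(1/6)] = 0.2310
D_KL(P||Q) = 0.0886 nats

D_KL(P||Q) = 0.0886 ≥ 0 ✓

This non-negativity is a fundamental property: relative entropy cannot be negative because it measures how different Q is from P.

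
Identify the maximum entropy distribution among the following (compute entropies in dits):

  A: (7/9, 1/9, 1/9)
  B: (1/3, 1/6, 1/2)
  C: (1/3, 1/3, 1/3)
C

For a discrete distribution over n outcomes, entropy is maximized by the uniform distribution.

Computing entropies:
H(A) = 0.2969 dits
H(B) = 0.4392 dits
H(C) = 0.4771 dits

The uniform distribution (where all probabilities equal 1/3) achieves the maximum entropy of log_10(3) = 0.4771 dits.

Distribution C has the highest entropy.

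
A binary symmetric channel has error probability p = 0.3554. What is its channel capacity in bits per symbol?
0.0612 bits

For a binary symmetric channel (BSC) with error probability p:
Capacity C = 1 - H(p) bits per symbol

where H(p) = -p log₂(p) - (1-p) log₂(1-p) is the binary entropy function.

H(0.3554) = 0.9388 bits
C = 1 - 0.9388 = 0.0612 bits per symbol

This means we can reliably transmit up to 0.0612 bits of information per channel use.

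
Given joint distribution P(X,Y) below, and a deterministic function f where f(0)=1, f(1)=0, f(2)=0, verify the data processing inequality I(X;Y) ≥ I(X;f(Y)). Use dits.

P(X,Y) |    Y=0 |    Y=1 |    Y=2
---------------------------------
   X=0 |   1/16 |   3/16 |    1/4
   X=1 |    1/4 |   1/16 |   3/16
I(X;Y) = 0.0423, I(X;f(Y)) = 0.0374, inequality holds: 0.0423 ≥ 0.0374

Data Processing Inequality: For any Markov chain X → Y → Z, we have I(X;Y) ≥ I(X;Z).

Here Z = f(Y) is a deterministic function of Y, forming X → Y → Z.

Original I(X;Y) = 0.0423 dits

After applying f:
P(X,Z) where Z=f(Y):
- P(X,Z=0) = P(X,Y=1) + P(X,Y=2)
- P(X,Z=1) = P(X,Y=0)

I(X;Z) = I(X;f(Y)) = 0.0374 dits

Verification: 0.0423 ≥ 0.0374 ✓

Information cannot be created by processing; the function f can only lose information about X.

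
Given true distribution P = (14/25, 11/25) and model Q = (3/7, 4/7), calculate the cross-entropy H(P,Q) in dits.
0.3130 dits

Cross-entropy: H(P,Q) = -Σ p(x) log q(x)

Alternatively: H(P,Q) = H(P) + D_KL(P||Q)
H(P) = 0.2979 dits
D_KL(P||Q) = 0.0151 dits

H(P,Q) = 0.2979 + 0.0151 = 0.3130 dits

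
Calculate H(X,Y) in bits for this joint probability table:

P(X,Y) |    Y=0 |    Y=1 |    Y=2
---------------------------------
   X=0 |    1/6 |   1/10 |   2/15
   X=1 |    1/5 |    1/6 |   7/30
2.5357 bits

Joint entropy is H(X,Y) = -Σ_{x,y} p(x,y) log p(x,y).

Summing over all non-zero entries:
H(X,Y) = -[1/6·log_2(1/6) + 1/10·log_2(1/10) + 2/15·log_2(2/15) + 1/5·log_2(1/5) + 1/6·log_2(1/6) + 7/30·log_2(7/30)]
H(X,Y) = 2.5357 bits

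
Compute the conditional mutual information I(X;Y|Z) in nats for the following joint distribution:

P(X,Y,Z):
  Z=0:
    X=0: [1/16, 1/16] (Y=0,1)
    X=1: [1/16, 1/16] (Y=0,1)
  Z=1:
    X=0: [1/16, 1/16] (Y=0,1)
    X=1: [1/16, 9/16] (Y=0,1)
0.0481 nats

Conditional mutual information: I(X;Y|Z) = H(X|Z) + H(Y|Z) - H(X,Y|Z)

H(Z) = 0.5623
H(X,Z) = 1.0735 → H(X|Z) = 0.5112
H(Y,Z) = 1.0735 → H(Y|Z) = 0.5112
H(X,Y,Z) = 1.5366 → H(X,Y|Z) = 0.9743

I(X;Y|Z) = 0.5112 + 0.5112 - 0.9743 = 0.0481 nats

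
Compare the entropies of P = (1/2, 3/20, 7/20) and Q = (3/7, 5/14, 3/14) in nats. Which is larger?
Q

Computing entropies in nats:
H(P) = 0.9986
H(Q) = 1.0609

Distribution Q has higher entropy.

Intuition: The distribution closer to uniform (more spread out) has higher entropy.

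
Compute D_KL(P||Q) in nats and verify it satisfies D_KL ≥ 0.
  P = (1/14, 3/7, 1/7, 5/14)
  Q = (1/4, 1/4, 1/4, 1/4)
0.1890 nats

KL divergence satisfies the Gibbs inequality: D_KL(P||Q) ≥ 0 for all distributions P, Q.

D_KL(P||Q) = Σ p(x) log(p(x)/q(x))
Term by term:
  x=0: 1/14 × log_e[(1/14)/(1/4)] = -0.0895
  x=1: 3/7 × log_e[(3/7)/(1/4)] = 0.2310
  x=2: 1/7 × log_e[(1/7)/(1/4)] = -0.0799
  x=3: 5/14 × log_e[(5/14)/(1/4)] = 0.1274
D_KL(P||Q) = 0.1890 nats

D_KL(P||Q) = 0.1890 ≥ 0 ✓

This non-negativity is a fundamental property: relative entropy cannot be negative because it measures how different Q is from P.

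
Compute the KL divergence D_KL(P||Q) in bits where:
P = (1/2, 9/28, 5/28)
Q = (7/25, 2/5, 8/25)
0.1666 bits

KL divergence: D_KL(P||Q) = Σ p(x) log(p(x)/q(x))

Computing term by term:
  x=0: 1/2 × log_2[(1/2)/(7/25)] = 1/2 × 0.8365 = 0.4183
  x=1: 9/28 × log_2[(9/28)/(2/5)] = 9/28 × -0.3155 = -0.1014
  x=2: 5/28 × log_2[(5/28)/(8/25)] = 5/28 × -0.8416 = -0.1503

D_KL(P||Q) = 0.1666 bits

Note: KL divergence is always non-negative and equals 0 iff P = Q.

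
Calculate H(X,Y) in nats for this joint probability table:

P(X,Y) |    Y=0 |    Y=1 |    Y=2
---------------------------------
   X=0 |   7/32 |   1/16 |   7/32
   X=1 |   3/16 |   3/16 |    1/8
1.7259 nats

Joint entropy is H(X,Y) = -Σ_{x,y} p(x,y) log p(x,y).

Summing over all non-zero entries:
H(X,Y) = -[7/32·log_e(7/32) + 1/16·log_e(1/16) + 7/32·log_e(7/32) + 3/16·log_e(3/16) + 3/16·log_e(3/16) + 1/8·log_e(1/8)]
H(X,Y) = 1.7259 nats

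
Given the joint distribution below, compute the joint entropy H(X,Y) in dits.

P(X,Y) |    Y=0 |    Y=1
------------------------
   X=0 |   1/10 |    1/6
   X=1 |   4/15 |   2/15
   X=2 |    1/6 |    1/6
0.7588 dits

Joint entropy is H(X,Y) = -Σ_{x,y} p(x,y) log p(x,y).

Summing over all non-zero entries:
H(X,Y) = -[1/10·log_10(1/10) + 1/6·log_10(1/6) + 4/15·log_10(4/15) + 2/15·log_10(2/15) + 1/6·log_10(1/6) + 1/6·log_10(1/6)]
H(X,Y) = 0.7588 dits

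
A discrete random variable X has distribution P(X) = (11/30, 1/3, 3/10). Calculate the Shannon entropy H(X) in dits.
0.4757 dits

Shannon entropy is H(X) = -Σ p(x) log p(x).

For P = (11/30, 1/3, 3/10):
H = -11/30 × log_10(11/30) -1/3 × log_10(1/3) -3/10 × log_10(3/10)
H = 0.4757 dits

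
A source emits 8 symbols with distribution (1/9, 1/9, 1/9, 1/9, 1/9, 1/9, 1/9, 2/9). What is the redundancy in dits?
0.0157 dits

Redundancy measures how far a source is from maximum entropy:
R = H_max - H(X)

Maximum entropy for 8 symbols: H_max = log_10(8) = 0.9031 dits
Actual entropy: H(X) = 0.8873 dits
Redundancy: R = 0.9031 - 0.8873 = 0.0157 dits

This redundancy represents potential for compression: the source could be compressed by 0.0157 dits per symbol.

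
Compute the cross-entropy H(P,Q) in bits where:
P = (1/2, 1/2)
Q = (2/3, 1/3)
1.0850 bits

Cross-entropy: H(P,Q) = -Σ p(x) log q(x)

Alternatively: H(P,Q) = H(P) + D_KL(P||Q)
H(P) = 1.0000 bits
D_KL(P||Q) = 0.0850 bits

H(P,Q) = 1.0000 + 0.0850 = 1.0850 bits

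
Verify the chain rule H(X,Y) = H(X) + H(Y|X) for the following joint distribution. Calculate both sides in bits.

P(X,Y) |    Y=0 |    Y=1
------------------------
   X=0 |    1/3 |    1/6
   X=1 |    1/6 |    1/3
H(X,Y) = 1.9183, H(X) = 1.0000, H(Y|X) = 0.9183 (all in bits)

Chain rule: H(X,Y) = H(X) + H(Y|X)

Left side — joint entropy directly:
H(X,Y) = -Σ p(x,y) log p(x,y) = 1.9183 bits

Right side — compute H(Y|X) from the conditional distributions:
P(X) = (1/2, 1/2), so H(X) = 1.0000 bits
H(Y|X) = Σ_x P(X=x) · H(Y|X=x):
  P(Y|X=0) = (2/3, 1/3), H(Y|X=0) = 0.9183, weight P(X=0) = 1/2
  P(Y|X=1) = (1/3, 2/3), H(Y|X=1) = 0.9183, weight P(X=1) = 1/2
H(Y|X) = 0.9183 bits

H(X) + H(Y|X) = 1.0000 + 0.9183 = 1.9183 bits

Both sides equal 1.9183 bits. ✓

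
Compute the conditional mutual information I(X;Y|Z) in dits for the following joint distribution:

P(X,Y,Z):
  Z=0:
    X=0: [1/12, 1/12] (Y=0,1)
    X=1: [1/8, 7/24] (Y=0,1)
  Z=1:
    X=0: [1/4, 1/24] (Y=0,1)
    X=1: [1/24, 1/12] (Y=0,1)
0.0284 dits

Conditional mutual information: I(X;Y|Z) = H(X|Z) + H(Y|Z) - H(X,Y|Z)

H(Z) = 0.2950
H(X,Z) = 0.5571 → H(X|Z) = 0.2621
H(Y,Z) = 0.5706 → H(Y|Z) = 0.2757
H(X,Y,Z) = 0.8043 → H(X,Y|Z) = 0.5093

I(X;Y|Z) = 0.2621 + 0.2757 - 0.5093 = 0.0284 dits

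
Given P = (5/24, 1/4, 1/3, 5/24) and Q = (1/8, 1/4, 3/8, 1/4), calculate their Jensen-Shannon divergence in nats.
0.0068 nats

Jensen-Shannon divergence is:
JSD(P||Q) = 0.5 × D_KL(P||M) + 0.5 × D_KL(Q||M)
where M = 0.5 × (P + Q) is the mixture distribution.

M = 0.5 × (5/24, 1/4, 1/3, 5/24) + 0.5 × (1/8, 1/4, 3/8, 1/4) = (1/6, 1/4, 0.354167, 0.229167)

D_KL(P||M) = 0.0064 nats
D_KL(Q||M) = 0.0072 nats

JSD(P||Q) = 0.5 × 0.0064 + 0.5 × 0.0072 = 0.0068 nats

Unlike KL divergence, JSD is symmetric and bounded: 0 ≤ JSD ≤ log(2).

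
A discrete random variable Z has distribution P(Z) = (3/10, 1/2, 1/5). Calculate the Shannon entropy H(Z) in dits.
0.4472 dits

Shannon entropy is H(X) = -Σ p(x) log p(x).

For P = (3/10, 1/2, 1/5):
H = -3/10 × log_10(3/10) -1/2 × log_10(1/2) -1/5 × log_10(1/5)
H = 0.4472 dits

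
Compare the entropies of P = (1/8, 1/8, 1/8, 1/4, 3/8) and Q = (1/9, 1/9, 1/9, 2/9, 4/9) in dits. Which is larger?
P

Computing entropies in dits:
H(P) = 0.6489
H(Q) = 0.6198

Distribution P has higher entropy.

Intuition: The distribution closer to uniform (more spread out) has higher entropy.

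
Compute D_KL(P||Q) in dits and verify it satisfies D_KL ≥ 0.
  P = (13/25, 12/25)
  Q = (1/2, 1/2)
0.0003 dits

KL divergence satisfies the Gibbs inequality: D_KL(P||Q) ≥ 0 for all distributions P, Q.

D_KL(P||Q) = Σ p(x) log(p(x)/q(x))
Term by term:
  x=0: 13/25 × log_10[(13/25)/(1/2)] = 0.0089
  x=1: 12/25 × log_10[(12/25)/(1/2)] = -0.0085
D_KL(P||Q) = 0.0003 dits

D_KL(P||Q) = 0.0003 ≥ 0 ✓

This non-negativity is a fundamental property: relative entropy cannot be negative because it measures how different Q is from P.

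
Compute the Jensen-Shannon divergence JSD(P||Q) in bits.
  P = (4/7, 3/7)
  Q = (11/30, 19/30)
0.0306 bits

Jensen-Shannon divergence is:
JSD(P||Q) = 0.5 × D_KL(P||M) + 0.5 × D_KL(Q||M)
where M = 0.5 × (P + Q) is the mixture distribution.

M = 0.5 × (4/7, 3/7) + 0.5 × (11/30, 19/30) = (0.469048, 0.530952)

D_KL(P||M) = 0.0303 bits
D_KL(Q||M) = 0.0308 bits

JSD(P||Q) = 0.5 × 0.0303 + 0.5 × 0.0308 = 0.0306 bits

Unlike KL divergence, JSD is symmetric and bounded: 0 ≤ JSD ≤ log(2).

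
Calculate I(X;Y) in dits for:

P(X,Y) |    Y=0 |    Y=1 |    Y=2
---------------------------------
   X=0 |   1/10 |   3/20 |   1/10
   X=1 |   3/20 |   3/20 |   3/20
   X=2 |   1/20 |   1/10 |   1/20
0.0039 dits

Mutual information: I(X;Y) = H(X) + H(Y) - H(X,Y)

Marginals:
P(X) = (7/20, 9/20, 1/5), H(X) = 0.4554 dits
P(Y) = (3/10, 2/5, 3/10), H(Y) = 0.4729 dits

Joint entropy: H(X,Y) = 0.9244 dits

I(X;Y) = 0.4554 + 0.4729 - 0.9244 = 0.0039 dits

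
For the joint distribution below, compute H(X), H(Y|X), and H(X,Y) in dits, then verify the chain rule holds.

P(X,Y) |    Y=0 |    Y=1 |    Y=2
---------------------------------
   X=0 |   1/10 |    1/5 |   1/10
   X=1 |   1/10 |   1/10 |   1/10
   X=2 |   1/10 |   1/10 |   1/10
H(X,Y) = 0.9398, H(X) = 0.4729, H(Y|X) = 0.4669 (all in dits)

Chain rule: H(X,Y) = H(X) + H(Y|X)

Left side — joint entropy directly:
H(X,Y) = -Σ p(x,y) log p(x,y) = 0.9398 dits

Right side — compute H(Y|X) from the conditional distributions:
P(X) = (2/5, 3/10, 3/10), so H(X) = 0.4729 dits
H(Y|X) = Σ_x P(X=x) · H(Y|X=x):
  P(Y|X=0) = (1/4, 1/2, 1/4), H(Y|X=0) = 0.4515, weight P(X=0) = 2/5
  P(Y|X=1) = (1/3, 1/3, 1/3), H(Y|X=1) = 0.4771, weight P(X=1) = 3/10
  P(Y|X=2) = (1/3, 1/3, 1/3), H(Y|X=2) = 0.4771, weight P(X=2) = 3/10
H(Y|X) = 0.4669 dits

H(X) + H(Y|X) = 0.4729 + 0.4669 = 0.9398 dits

Both sides equal 0.9398 dits. ✓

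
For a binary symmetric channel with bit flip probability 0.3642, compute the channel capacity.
0.0539 bits

For a binary symmetric channel (BSC) with error probability p:
Capacity C = 1 - H(p) bits per symbol

where H(p) = -p log₂(p) - (1-p) log₂(1-p) is the binary entropy function.

H(0.3642) = 0.9461 bits
C = 1 - 0.9461 = 0.0539 bits per symbol

This means we can reliably transmit up to 0.0539 bits of information per channel use.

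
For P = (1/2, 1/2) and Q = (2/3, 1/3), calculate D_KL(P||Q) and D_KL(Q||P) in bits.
D_KL(P||Q) = 0.0850, D_KL(Q||P) = 0.0817

KL divergence is not symmetric: D_KL(P||Q) ≠ D_KL(Q||P) in general.

D_KL(P||Q) = 0.0850 bits
D_KL(Q||P) = 0.0817 bits

No, they are not equal!

This asymmetry is why KL divergence is not a true distance metric.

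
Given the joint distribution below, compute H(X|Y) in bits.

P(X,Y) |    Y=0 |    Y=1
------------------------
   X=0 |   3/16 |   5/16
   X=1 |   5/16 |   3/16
0.9544 bits

Using the chain rule: H(X|Y) = H(X,Y) - H(Y)

First, compute H(X,Y) = 1.9544 bits

Marginal P(Y) = (1/2, 1/2)
H(Y) = 1.0000 bits

H(X|Y) = H(X,Y) - H(Y) = 1.9544 - 1.0000 = 0.9544 bits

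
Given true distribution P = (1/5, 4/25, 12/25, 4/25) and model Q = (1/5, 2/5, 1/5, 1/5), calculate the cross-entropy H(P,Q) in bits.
2.1619 bits

Cross-entropy: H(P,Q) = -Σ p(x) log q(x)

Alternatively: H(P,Q) = H(P) + D_KL(P||Q)
H(P) = 1.8187 bits
D_KL(P||Q) = 0.3432 bits

H(P,Q) = 1.8187 + 0.3432 = 2.1619 bits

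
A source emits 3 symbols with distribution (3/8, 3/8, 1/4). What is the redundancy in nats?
0.0164 nats

Redundancy measures how far a source is from maximum entropy:
R = H_max - H(X)

Maximum entropy for 3 symbols: H_max = log_e(3) = 1.0986 nats
Actual entropy: H(X) = 1.0822 nats
Redundancy: R = 1.0986 - 1.0822 = 0.0164 nats

This redundancy represents potential for compression: the source could be compressed by 0.0164 nats per symbol.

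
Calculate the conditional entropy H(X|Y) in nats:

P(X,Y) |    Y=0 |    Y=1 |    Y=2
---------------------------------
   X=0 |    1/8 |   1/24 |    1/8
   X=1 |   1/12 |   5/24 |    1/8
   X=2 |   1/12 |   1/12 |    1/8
1.0268 nats

Using the chain rule: H(X|Y) = H(X,Y) - H(Y)

First, compute H(X,Y) = 2.1202 nats

Marginal P(Y) = (7/24, 1/3, 3/8)
H(Y) = 1.0934 nats

H(X|Y) = H(X,Y) - H(Y) = 2.1202 - 1.0934 = 1.0268 nats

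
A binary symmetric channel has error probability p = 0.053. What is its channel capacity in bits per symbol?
0.7010 bits

For a binary symmetric channel (BSC) with error probability p:
Capacity C = 1 - H(p) bits per symbol

where H(p) = -p log₂(p) - (1-p) log₂(1-p) is the binary entropy function.

H(0.053) = 0.2990 bits
C = 1 - 0.2990 = 0.7010 bits per symbol

This means we can reliably transmit up to 0.7010 bits of information per channel use.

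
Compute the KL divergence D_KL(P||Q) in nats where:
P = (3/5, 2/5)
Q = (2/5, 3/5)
0.0811 nats

KL divergence: D_KL(P||Q) = Σ p(x) log(p(x)/q(x))

Computing term by term:
  x=0: 3/5 × log_e[(3/5)/(2/5)] = 3/5 × 0.4055 = 0.2433
  x=1: 2/5 × log_e[(2/5)/(3/5)] = 2/5 × -0.4055 = -0.1622

D_KL(P||Q) = 0.0811 nats

Note: KL divergence is always non-negative and equals 0 iff P = Q.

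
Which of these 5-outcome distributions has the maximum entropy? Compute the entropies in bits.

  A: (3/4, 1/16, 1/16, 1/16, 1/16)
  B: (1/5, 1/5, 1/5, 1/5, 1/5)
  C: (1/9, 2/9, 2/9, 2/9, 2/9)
B

For a discrete distribution over n outcomes, entropy is maximized by the uniform distribution.

Computing entropies:
H(A) = 1.3113 bits
H(B) = 2.3219 bits
H(C) = 2.2810 bits

The uniform distribution (where all probabilities equal 1/5) achieves the maximum entropy of log_2(5) = 2.3219 bits.

Distribution B has the highest entropy.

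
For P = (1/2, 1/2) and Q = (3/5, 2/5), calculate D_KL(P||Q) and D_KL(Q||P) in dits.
D_KL(P||Q) = 0.0089, D_KL(Q||P) = 0.0087

KL divergence is not symmetric: D_KL(P||Q) ≠ D_KL(Q||P) in general.

D_KL(P||Q) = 0.0089 dits
D_KL(Q||P) = 0.0087 dits

No, they are not equal!

This asymmetry is why KL divergence is not a true distance metric.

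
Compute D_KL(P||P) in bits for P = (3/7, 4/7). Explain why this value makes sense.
0.0000 bits

KL divergence satisfies the Gibbs inequality: D_KL(P||Q) ≥ 0 for all distributions P, Q.

D_KL(P||Q) = Σ p(x) log(p(x)/q(x))
Each term is p(x) × log_2(p(x)/p(x)) = p(x) × log_2(1) = 0, so the sum is 0.
D_KL(P||Q) = 0.0000 bits

When P = Q, the KL divergence is exactly 0, as there is no 'divergence' between identical distributions.

This non-negativity is a fundamental property: relative entropy cannot be negative because it measures how different Q is from P.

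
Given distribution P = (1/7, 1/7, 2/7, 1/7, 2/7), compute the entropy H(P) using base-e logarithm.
1.5498 nats

Shannon entropy is H(X) = -Σ p(x) log p(x).

For P = (1/7, 1/7, 2/7, 1/7, 2/7):
H = -1/7 × log_e(1/7) -1/7 × log_e(1/7) -2/7 × log_e(2/7) -1/7 × log_e(1/7) -2/7 × log_e(2/7)
H = 1.5498 nats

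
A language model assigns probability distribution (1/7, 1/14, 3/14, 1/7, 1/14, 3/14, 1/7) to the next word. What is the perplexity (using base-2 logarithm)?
6.4958

Perplexity is 2^H (or exp(H) for natural log).

First, H = -Σ p log p = 2.6995 bits
Perplexity = 2^2.6995 = 6.4958

Interpretation: The model's uncertainty is equivalent to choosing uniformly among 6.5 options.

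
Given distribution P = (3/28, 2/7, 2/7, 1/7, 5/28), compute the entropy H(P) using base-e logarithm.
1.5408 nats

Shannon entropy is H(X) = -Σ p(x) log p(x).

For P = (3/28, 2/7, 2/7, 1/7, 5/28):
H = -3/28 × log_e(3/28) -2/7 × log_e(2/7) -2/7 × log_e(2/7) -1/7 × log_e(1/7) -5/28 × log_e(5/28)
H = 1.5408 nats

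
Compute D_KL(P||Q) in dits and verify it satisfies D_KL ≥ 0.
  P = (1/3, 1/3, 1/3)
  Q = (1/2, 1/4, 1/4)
0.0246 dits

KL divergence satisfies the Gibbs inequality: D_KL(P||Q) ≥ 0 for all distributions P, Q.

D_KL(P||Q) = Σ p(x) log(p(x)/q(x))
Term by term:
  x=0: 1/3 × log_10[(1/3)/(1/2)] = -0.0587
  x=1: 1/3 × log_10[(1/3)/(1/4)] = 0.0416
  x=2: 1/3 × log_10[(1/3)/(1/4)] = 0.0416
D_KL(P||Q) = 0.0246 dits

D_KL(P||Q) = 0.0246 ≥ 0 ✓

This non-negativity is a fundamental property: relative entropy cannot be negative because it measures how different Q is from P.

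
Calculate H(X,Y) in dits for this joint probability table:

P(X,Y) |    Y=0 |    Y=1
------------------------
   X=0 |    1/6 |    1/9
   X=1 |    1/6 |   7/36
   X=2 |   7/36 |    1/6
0.7717 dits

Joint entropy is H(X,Y) = -Σ_{x,y} p(x,y) log p(x,y).

Summing over all non-zero entries:
H(X,Y) = -[1/6·log_10(1/6) + 1/9·log_10(1/9) + 1/6·log_10(1/6) + 7/36·log_10(7/36) + 7/36·log_10(7/36) + 1/6·log_10(1/6)]
H(X,Y) = 0.7717 dits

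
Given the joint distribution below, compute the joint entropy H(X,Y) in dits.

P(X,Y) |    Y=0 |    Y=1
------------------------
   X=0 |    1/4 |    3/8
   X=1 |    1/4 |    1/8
0.5737 dits

Joint entropy is H(X,Y) = -Σ_{x,y} p(x,y) log p(x,y).

Summing over all non-zero entries:
H(X,Y) = -[1/4·log_10(1/4) + 3/8·log_10(3/8) + 1/4·log_10(1/4) + 1/8·log_10(1/8)]
H(X,Y) = 0.5737 dits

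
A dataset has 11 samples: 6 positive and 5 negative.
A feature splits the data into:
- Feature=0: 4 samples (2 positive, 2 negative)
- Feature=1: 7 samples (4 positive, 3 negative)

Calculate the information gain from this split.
0.0034 bits

Information Gain = H(Y) - H(Y|Feature)

Before split:
P(positive) = 6/11 = 0.5455
H(Y) = 0.9940 bits

After split:
Feature=0: H = 1.0000 bits (weight = 4/11)
Feature=1: H = 0.9852 bits (weight = 7/11)
H(Y|Feature) = (4/11)×1.0000 + (7/11)×0.9852 = 0.9906 bits

Information Gain = 0.9940 - 0.9906 = 0.0034 bits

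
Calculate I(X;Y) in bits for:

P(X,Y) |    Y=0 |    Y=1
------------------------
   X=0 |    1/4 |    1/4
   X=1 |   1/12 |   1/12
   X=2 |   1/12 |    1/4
0.0428 bits

Mutual information: I(X;Y) = H(X) + H(Y) - H(X,Y)

Marginals:
P(X) = (1/2, 1/6, 1/3), H(X) = 1.4591 bits
P(Y) = (5/12, 7/12), H(Y) = 0.9799 bits

Joint entropy: H(X,Y) = 2.3962 bits

I(X;Y) = 1.4591 + 0.9799 - 2.3962 = 0.0428 bits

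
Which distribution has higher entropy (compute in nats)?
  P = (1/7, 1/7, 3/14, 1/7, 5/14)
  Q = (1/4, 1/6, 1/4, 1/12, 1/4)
Q

Computing entropies in nats:
H(P) = 1.5318
H(Q) = 1.5454

Distribution Q has higher entropy.

Intuition: The distribution closer to uniform (more spread out) has higher entropy.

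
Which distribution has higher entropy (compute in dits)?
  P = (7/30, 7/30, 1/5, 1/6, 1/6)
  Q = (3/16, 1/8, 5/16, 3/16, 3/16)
P

Computing entropies in dits:
H(P) = 0.6941
H(Q) = 0.6797

Distribution P has higher entropy.

Intuition: The distribution closer to uniform (more spread out) has higher entropy.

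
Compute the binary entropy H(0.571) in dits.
0.2966 dits

The binary entropy function is:
H(p) = -p log(p) - (1-p) log(1-p)

H(0.571) = -0.571 × log_10(0.571) - 0.429 × log_10(0.429)
H(0.571) = 0.2966 dits

Note: Binary entropy is maximized at p=0.5 (H=1 bit) and minimized at p=0 or p=1 (H=0).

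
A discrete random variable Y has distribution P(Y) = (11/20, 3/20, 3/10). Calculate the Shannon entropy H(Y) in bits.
1.4060 bits

Shannon entropy is H(X) = -Σ p(x) log p(x).

For P = (11/20, 3/20, 3/10):
H = -11/20 × log_2(11/20) -3/20 × log_2(3/20) -3/10 × log_2(3/10)
H = 1.4060 bits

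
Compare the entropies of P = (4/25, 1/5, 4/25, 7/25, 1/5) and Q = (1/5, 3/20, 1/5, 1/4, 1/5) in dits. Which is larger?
Q

Computing entropies in dits:
H(P) = 0.6891
H(Q) = 0.6935

Distribution Q has higher entropy.

Intuition: The distribution closer to uniform (more spread out) has higher entropy.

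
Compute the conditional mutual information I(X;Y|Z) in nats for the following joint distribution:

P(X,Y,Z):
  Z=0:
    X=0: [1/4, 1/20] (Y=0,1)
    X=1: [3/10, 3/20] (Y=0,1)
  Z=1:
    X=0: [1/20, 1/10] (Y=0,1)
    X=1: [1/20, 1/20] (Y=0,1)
0.0168 nats

Conditional mutual information: I(X;Y|Z) = H(X|Z) + H(Y|Z) - H(X,Y|Z)

H(Z) = 0.5623
H(X,Z) = 1.2353 → H(X|Z) = 0.6730
H(Y,Z) = 1.1655 → H(Y|Z) = 0.6032
H(X,Y,Z) = 1.8217 → H(X,Y|Z) = 1.2594

I(X;Y|Z) = 0.6730 + 0.6032 - 1.2594 = 0.0168 nats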